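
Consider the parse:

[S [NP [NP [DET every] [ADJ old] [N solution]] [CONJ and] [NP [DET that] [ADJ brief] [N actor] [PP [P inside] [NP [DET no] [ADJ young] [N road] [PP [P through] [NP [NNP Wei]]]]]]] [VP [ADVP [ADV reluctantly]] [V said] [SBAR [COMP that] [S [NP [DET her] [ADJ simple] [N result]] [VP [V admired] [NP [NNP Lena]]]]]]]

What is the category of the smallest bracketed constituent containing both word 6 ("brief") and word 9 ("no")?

NP

The smallest bracket enclosing both words is [NP that brief actor inside no young road through Wei], so the label is NP.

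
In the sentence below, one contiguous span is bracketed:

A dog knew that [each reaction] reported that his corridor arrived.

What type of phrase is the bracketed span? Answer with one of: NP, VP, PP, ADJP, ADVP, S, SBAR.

NP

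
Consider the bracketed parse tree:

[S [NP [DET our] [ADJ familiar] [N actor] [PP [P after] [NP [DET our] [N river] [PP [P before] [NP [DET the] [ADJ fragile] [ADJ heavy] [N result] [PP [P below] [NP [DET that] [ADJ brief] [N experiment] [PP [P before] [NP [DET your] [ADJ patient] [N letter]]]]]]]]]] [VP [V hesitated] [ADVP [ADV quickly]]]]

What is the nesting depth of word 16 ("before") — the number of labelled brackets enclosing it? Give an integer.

Counting open brackets not yet closed at "before": [S [NP [PP [NP [PP [NP [PP [NP [PP [P = 10.

10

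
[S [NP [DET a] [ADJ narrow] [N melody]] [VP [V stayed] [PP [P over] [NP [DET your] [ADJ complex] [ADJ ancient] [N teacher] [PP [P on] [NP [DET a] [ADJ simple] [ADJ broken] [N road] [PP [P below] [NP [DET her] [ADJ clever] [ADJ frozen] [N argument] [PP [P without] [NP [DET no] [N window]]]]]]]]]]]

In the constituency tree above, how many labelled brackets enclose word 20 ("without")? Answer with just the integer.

The word sits inside P, which is inside PP, inside NP, inside PP, inside NP, inside PP, inside NP, inside PP, inside VP, inside S — 10 brackets in all.

10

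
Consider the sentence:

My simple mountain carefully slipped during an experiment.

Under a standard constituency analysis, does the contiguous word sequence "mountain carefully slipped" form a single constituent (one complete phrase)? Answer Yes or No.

"mountain" belongs to the noun phrase "my simple mountain" while "slipped" belongs to the verb phrase "carefully slipped during an experiment"; a span that runs across that boundary is not a single phrase.

No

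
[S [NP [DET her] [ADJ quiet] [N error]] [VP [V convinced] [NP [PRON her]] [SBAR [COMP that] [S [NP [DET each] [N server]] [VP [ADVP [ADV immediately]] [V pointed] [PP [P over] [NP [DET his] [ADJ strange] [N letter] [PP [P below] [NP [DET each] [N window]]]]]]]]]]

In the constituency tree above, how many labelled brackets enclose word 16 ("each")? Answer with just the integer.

10

Counting open brackets not yet closed at "each": [S [VP [SBAR [S [VP [PP [NP [PP [NP [DET = 10.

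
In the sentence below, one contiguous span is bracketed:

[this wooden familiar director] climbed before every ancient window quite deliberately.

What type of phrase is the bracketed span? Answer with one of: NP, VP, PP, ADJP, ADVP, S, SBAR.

The span is built around the noun "director" — a noun phrase (NP).

NP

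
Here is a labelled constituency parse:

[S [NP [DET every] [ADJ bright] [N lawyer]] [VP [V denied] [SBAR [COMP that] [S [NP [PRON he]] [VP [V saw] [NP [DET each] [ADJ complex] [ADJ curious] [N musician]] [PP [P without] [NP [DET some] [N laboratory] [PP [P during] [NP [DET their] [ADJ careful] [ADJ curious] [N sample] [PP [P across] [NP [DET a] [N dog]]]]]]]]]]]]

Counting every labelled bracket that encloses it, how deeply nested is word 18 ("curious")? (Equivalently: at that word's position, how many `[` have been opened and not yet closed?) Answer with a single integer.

Counting open brackets not yet closed at "curious": [S [VP [SBAR [S [VP [PP [NP [PP [NP [ADJ = 10.

10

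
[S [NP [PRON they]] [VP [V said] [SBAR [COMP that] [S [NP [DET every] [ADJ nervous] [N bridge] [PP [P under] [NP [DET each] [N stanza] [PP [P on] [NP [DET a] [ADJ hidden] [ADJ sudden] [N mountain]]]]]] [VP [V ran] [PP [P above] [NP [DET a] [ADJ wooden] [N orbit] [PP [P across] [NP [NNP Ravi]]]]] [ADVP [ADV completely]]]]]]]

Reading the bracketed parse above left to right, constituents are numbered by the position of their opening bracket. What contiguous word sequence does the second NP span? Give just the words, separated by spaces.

every nervous bridge under each stanza on a hidden sudden mountain

In left-to-right order the NP constituents are "they"; "every nervous bridge under each stanza on a hidden sudden mountain"; "each stanza on a hidden sudden mountain"; "a hidden sudden mountain"; "a wooden orbit across Ravi"; "Ravi". Number 2 is "every nervous bridge under each stanza on a hidden sudden mountain".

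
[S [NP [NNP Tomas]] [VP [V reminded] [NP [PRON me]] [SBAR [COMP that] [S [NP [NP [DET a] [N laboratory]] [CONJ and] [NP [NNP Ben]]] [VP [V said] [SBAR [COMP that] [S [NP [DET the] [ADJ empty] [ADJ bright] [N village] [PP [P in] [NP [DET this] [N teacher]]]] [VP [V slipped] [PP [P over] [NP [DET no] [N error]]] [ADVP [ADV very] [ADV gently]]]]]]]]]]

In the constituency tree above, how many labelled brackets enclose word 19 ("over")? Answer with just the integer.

10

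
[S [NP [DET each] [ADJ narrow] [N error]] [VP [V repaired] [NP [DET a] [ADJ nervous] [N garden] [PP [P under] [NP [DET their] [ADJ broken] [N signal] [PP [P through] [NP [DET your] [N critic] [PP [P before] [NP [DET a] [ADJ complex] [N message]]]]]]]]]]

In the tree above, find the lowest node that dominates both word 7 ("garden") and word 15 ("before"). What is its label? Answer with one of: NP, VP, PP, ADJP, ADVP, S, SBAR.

NP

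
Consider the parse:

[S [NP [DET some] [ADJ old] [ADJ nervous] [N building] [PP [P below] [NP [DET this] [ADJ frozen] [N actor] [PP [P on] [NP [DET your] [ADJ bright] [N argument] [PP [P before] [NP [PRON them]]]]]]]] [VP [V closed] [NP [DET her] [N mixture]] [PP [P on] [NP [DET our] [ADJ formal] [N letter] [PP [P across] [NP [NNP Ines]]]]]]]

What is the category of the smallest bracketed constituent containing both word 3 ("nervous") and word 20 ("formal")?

S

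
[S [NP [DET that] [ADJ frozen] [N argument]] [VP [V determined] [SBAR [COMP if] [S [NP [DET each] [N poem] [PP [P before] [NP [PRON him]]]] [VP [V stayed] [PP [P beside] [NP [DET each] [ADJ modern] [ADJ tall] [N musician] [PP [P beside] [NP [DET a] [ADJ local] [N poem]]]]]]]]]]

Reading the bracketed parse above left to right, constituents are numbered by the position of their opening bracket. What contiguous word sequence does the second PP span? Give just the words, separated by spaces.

beside each modern tall musician beside a local poem

The PP opening brackets appear, in order, over: "before him"; "beside each modern tall musician beside a local poem"; "beside a local poem". The second one spans "beside each modern tall musician beside a local poem".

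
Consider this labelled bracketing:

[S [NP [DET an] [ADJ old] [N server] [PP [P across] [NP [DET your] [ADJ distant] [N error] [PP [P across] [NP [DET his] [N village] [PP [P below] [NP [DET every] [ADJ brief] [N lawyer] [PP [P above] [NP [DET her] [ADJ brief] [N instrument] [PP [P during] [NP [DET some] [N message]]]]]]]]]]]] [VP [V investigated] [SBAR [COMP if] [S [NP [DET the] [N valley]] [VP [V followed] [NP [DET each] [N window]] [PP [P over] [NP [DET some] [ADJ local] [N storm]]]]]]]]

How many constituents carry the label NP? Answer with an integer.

9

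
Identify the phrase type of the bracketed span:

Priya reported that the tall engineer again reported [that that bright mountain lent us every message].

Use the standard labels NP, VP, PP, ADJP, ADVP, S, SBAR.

"that" is the head of the bracketed span, so the span is a subordinate clause: SBAR.

SBAR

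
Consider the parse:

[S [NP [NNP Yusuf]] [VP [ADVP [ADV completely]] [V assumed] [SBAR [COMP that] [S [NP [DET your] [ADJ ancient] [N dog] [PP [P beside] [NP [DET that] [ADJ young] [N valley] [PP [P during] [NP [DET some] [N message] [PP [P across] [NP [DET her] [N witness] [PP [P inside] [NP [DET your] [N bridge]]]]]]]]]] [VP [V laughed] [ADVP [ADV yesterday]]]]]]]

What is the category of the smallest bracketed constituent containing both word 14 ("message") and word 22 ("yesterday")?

The smallest bracket enclosing both words is [S your ancient dog beside that young valley during some message across her witness inside your bridge laughed yesterday], so the label is S.

S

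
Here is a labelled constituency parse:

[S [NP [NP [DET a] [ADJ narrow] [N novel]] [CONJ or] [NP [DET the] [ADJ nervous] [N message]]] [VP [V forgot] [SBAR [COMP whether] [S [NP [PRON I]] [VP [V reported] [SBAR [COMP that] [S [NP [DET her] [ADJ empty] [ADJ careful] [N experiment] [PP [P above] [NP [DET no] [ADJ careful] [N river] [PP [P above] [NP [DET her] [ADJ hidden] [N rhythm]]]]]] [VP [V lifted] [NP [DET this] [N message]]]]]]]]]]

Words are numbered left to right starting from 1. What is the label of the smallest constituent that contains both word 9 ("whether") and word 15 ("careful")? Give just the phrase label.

SBAR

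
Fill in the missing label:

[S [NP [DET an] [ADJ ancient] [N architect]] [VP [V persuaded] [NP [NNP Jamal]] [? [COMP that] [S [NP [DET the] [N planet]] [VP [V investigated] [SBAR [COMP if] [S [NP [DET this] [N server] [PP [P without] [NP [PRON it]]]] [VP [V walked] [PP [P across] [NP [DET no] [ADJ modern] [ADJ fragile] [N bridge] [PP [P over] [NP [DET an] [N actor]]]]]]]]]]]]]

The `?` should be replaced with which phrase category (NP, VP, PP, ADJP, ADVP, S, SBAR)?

A constituent whose immediate children are COMP 'that', S is a subordinate clause: SBAR.

SBAR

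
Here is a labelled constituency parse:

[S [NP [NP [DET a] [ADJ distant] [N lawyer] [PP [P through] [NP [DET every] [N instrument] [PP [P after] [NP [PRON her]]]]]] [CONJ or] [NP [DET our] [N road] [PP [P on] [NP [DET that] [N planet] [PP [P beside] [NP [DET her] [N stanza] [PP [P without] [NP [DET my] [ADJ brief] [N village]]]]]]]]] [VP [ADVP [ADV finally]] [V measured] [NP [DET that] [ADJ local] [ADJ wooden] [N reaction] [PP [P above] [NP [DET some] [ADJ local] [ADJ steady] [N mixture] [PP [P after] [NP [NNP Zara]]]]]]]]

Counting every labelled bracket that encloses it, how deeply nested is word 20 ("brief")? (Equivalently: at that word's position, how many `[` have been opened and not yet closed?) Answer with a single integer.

10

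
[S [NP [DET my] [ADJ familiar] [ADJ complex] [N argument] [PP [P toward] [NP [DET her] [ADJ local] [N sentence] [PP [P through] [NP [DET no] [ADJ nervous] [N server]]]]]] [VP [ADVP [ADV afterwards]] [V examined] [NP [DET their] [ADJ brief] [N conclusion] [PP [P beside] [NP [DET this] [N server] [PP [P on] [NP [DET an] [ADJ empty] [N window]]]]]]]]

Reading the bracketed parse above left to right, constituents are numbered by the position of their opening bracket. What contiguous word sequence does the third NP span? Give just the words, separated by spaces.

no nervous server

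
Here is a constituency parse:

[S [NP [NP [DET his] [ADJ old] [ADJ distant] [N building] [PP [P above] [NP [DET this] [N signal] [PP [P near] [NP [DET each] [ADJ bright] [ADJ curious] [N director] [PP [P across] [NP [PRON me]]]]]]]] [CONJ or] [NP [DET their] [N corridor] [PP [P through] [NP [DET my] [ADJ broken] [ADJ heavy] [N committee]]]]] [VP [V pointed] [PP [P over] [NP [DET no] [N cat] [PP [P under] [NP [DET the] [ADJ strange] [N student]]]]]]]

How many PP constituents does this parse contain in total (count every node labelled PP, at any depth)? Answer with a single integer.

6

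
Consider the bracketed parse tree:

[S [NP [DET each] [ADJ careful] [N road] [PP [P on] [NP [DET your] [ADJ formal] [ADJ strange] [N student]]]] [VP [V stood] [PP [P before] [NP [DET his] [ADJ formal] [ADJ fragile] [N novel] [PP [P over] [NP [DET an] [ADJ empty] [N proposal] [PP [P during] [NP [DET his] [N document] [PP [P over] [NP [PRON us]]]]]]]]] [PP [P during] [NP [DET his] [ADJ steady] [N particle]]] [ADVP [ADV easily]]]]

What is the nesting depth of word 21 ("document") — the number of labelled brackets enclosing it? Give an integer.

The word sits inside N, which is inside NP, inside PP, inside NP, inside PP, inside NP, inside PP, inside VP, inside S — 9 brackets in all.

9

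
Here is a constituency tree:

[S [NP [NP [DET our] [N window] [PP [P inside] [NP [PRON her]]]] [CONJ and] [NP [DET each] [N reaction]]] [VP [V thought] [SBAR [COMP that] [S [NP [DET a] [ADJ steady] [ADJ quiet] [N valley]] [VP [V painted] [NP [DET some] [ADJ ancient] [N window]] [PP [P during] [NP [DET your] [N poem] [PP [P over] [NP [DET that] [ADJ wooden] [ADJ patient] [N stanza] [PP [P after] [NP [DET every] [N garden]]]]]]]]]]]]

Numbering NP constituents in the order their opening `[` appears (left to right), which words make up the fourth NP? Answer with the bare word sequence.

each reaction

Opening `[NP` markers occur at word positions 1, 1, 4, 6, 10, 15, 19, 22, 27; the fourth of these opens the constituent [NP each reaction].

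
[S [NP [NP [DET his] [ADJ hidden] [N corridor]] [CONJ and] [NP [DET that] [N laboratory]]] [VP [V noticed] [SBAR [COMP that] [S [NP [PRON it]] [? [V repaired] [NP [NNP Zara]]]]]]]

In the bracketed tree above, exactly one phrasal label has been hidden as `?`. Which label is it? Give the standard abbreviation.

VP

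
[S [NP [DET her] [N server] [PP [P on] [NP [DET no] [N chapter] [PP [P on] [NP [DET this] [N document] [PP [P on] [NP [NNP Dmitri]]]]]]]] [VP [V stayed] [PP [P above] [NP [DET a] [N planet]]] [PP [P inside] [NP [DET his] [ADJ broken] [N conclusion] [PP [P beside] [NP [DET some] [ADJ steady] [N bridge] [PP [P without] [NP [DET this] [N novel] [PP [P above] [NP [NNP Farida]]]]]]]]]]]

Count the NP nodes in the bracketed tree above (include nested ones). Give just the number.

9

The NP constituents are: [NP her server on no chapter on this document on Dmitri]; [NP no chapter on this document on Dmitri]; [NP this document on Dmitri]; [NP Dmitri]; [NP a planet]; [NP his broken conclusion beside some steady bridge without this novel above Farida] …. Total: 9.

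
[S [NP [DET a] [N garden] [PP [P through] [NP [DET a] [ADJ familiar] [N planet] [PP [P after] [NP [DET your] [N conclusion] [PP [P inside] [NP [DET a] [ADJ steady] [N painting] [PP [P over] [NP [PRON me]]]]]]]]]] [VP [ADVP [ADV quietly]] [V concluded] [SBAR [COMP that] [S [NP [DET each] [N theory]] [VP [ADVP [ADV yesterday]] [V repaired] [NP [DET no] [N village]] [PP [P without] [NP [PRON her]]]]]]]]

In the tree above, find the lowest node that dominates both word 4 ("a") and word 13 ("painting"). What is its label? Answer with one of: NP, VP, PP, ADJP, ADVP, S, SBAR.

NP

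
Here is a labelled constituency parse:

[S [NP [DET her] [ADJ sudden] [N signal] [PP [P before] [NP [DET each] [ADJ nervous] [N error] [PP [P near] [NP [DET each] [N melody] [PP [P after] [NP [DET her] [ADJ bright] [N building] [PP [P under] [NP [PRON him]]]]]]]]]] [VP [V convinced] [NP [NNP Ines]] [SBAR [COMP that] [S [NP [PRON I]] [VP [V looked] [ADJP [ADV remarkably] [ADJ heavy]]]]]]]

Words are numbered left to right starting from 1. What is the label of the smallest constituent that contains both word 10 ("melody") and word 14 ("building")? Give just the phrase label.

NP

Both words fall inside [NP each melody after her bright building under him] (words 9–16), and no smaller constituent contains them both. Label: NP.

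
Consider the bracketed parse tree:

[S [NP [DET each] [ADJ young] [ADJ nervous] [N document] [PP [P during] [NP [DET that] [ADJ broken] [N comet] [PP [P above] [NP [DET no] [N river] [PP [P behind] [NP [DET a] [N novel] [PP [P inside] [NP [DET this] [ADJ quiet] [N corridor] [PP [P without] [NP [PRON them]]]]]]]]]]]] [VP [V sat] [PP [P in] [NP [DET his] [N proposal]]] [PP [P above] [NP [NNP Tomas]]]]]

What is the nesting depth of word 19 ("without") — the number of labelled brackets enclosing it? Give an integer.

Counting open brackets not yet closed at "without": [S [NP [PP [NP [PP [NP [PP [NP [PP [NP [PP [P = 12.

12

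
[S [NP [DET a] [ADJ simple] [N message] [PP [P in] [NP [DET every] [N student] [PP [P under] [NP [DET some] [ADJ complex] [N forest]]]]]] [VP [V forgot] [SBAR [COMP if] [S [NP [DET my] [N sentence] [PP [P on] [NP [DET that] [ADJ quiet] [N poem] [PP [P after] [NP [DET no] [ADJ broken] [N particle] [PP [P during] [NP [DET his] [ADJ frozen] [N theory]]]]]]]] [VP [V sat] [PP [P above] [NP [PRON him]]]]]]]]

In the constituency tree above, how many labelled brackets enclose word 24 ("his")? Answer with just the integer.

12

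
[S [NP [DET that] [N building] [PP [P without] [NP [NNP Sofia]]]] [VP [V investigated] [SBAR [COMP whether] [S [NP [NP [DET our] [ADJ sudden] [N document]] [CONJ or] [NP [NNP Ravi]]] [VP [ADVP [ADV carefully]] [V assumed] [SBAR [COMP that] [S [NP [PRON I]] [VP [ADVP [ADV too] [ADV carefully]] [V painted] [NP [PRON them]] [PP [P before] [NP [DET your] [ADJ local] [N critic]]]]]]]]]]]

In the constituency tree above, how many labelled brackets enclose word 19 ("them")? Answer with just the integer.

10

The word sits inside PRON, which is inside NP, inside VP, inside S, inside SBAR, inside VP, inside S, inside SBAR, inside VP, inside S — 10 brackets in all.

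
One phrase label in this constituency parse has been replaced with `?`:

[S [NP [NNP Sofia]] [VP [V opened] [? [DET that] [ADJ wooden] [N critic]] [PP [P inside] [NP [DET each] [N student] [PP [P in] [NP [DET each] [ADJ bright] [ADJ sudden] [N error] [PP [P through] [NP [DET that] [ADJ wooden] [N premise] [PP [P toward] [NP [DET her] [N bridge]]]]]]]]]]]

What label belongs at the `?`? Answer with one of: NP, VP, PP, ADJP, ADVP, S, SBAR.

The `?` node immediately contains: DET 'that', ADJ 'wooden', N 'critic'. That is the internal structure of a noun phrase, so the label is NP.

NP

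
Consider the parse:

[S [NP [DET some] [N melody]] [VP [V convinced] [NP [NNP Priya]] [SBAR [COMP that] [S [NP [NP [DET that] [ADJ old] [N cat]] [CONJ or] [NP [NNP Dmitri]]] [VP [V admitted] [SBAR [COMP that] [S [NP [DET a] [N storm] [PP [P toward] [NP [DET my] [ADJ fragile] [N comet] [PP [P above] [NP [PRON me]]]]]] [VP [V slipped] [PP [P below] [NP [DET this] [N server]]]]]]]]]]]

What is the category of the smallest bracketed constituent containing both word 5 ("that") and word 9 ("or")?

Word 5 lies under S → VP → SBAR → COMP; word 9 lies under S → VP → SBAR → S → NP → CONJ. The lowest shared node is the SBAR.

SBAR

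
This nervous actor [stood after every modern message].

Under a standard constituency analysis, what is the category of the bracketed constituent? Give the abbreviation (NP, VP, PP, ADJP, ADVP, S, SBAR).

VP

The span is built around the verb "stood" — a verb phrase (VP).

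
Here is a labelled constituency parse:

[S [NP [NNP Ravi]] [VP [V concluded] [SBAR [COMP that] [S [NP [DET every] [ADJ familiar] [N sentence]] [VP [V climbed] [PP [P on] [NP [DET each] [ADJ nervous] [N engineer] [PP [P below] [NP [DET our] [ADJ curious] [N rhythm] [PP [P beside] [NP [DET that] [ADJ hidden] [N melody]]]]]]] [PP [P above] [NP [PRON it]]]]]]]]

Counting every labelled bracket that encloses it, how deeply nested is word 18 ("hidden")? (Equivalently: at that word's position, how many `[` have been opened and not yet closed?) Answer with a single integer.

Path from the root down to the word: S → VP → SBAR → S → VP → PP → NP → PP → NP → PP → NP → ADJ. That is 12 enclosing brackets.

12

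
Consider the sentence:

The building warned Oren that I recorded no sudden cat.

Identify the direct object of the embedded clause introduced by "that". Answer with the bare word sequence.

no sudden cat

The verb of the embedded clause introduced by "that" is "recorded"; its direct object is the NP "no sudden cat".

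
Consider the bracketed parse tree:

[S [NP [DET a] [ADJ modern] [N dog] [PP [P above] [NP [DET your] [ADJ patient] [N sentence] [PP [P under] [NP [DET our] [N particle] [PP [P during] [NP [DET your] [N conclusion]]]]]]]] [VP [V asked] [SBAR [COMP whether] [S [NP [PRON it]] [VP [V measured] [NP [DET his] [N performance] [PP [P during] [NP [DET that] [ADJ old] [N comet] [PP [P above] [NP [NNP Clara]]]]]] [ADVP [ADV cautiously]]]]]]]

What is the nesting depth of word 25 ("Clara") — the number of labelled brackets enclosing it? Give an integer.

11

The word sits inside NNP, which is inside NP, inside PP, inside NP, inside PP, inside NP, inside VP, inside S, inside SBAR, inside VP, inside S — 11 brackets in all.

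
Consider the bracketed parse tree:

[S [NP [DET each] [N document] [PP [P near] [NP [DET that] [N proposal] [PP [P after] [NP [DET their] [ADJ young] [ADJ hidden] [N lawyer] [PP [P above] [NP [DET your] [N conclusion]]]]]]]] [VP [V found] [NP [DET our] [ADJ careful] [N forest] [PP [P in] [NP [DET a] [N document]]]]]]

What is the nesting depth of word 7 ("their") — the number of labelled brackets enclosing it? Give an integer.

Counting open brackets not yet closed at "their": [S [NP [PP [NP [PP [NP [DET = 7.

7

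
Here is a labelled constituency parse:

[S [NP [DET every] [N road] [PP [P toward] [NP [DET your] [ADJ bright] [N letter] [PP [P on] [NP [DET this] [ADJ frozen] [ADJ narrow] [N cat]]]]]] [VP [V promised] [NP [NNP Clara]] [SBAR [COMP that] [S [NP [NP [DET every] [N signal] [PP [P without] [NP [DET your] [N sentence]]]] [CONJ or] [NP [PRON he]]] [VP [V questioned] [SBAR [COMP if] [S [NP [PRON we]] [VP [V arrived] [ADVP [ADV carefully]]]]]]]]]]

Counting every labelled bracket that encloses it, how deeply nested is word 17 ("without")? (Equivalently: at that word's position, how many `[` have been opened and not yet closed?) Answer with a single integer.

8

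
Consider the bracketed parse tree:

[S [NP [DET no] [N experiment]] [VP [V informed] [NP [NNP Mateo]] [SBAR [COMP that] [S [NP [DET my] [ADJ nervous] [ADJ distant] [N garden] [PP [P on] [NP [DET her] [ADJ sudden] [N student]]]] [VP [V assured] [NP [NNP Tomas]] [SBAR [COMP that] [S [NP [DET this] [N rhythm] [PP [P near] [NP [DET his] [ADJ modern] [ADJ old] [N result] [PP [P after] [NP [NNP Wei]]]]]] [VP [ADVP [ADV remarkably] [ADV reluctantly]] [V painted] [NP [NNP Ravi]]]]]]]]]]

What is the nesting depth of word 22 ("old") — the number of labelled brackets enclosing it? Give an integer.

11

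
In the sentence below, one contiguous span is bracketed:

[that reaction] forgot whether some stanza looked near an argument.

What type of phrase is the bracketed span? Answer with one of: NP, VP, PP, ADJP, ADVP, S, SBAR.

"reaction" is the head of the bracketed span, so the span is a noun phrase: NP.

NP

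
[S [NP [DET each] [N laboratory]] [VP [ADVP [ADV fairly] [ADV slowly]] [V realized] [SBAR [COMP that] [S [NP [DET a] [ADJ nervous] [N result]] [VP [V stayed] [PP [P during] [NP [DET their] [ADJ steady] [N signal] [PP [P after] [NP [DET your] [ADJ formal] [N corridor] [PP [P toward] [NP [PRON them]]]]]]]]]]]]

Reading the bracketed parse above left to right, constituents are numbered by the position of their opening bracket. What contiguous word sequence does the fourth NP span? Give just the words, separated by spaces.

your formal corridor toward them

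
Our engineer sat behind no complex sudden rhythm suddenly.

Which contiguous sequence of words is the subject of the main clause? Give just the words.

"our engineer" is the NP that combines with the VP headed by "sat" to form the main clause — the subject.

our engineer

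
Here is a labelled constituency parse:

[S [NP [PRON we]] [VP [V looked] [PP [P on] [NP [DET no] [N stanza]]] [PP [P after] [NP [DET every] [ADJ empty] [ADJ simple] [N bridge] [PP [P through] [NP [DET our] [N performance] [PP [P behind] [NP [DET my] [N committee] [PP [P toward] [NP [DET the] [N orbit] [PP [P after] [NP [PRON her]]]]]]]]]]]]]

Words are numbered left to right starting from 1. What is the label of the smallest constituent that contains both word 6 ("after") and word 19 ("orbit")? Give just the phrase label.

PP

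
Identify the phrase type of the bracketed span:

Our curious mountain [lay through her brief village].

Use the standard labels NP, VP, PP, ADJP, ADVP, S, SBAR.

VP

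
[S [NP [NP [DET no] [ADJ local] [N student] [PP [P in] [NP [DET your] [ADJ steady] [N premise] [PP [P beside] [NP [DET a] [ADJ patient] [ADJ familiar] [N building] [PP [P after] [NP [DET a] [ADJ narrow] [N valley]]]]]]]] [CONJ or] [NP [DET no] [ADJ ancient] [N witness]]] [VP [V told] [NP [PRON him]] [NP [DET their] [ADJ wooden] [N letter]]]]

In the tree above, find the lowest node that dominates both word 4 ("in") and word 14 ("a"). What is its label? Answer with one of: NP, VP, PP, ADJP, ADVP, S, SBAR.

PP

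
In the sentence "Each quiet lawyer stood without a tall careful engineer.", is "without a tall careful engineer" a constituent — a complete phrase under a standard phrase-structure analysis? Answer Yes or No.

The sequence corresponds to a single PP node — the prepositional phrase "without a tall careful engineer".

Yes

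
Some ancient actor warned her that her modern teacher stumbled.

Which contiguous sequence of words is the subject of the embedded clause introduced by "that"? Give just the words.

her modern teacher

In the embedded clause introduced by "that" the verb is "stumbled"; the NP preceding it, "her modern teacher", is the subject.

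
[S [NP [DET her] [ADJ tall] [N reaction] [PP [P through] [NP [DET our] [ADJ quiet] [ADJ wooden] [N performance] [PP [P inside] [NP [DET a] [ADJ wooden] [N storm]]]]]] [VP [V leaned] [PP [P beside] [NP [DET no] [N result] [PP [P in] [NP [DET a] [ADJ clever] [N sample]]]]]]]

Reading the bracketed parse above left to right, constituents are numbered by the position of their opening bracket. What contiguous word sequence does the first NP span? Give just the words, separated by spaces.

Opening `[NP` markers occur at word positions 1, 5, 10, 15, 18; the first of these opens the constituent [NP her tall reaction through our quiet wooden performance inside a wooden storm].

her tall reaction through our quiet wooden performance inside a wooden storm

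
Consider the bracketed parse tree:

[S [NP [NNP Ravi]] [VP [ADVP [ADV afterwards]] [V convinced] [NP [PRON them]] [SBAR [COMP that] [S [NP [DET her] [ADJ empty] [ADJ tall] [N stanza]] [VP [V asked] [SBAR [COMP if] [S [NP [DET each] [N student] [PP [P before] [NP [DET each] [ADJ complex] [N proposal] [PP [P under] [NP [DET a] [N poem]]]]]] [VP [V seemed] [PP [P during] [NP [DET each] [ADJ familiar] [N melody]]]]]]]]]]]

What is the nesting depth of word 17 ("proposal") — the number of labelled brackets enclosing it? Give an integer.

11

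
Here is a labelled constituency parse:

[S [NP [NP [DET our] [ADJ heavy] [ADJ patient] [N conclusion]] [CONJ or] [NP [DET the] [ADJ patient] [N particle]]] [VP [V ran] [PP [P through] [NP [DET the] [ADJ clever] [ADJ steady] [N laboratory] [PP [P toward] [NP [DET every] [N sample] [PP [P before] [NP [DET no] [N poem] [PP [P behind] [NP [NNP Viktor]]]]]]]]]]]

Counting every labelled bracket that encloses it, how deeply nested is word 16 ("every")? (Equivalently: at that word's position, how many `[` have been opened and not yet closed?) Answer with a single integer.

Counting open brackets not yet closed at "every": [S [VP [PP [NP [PP [NP [DET = 7.

7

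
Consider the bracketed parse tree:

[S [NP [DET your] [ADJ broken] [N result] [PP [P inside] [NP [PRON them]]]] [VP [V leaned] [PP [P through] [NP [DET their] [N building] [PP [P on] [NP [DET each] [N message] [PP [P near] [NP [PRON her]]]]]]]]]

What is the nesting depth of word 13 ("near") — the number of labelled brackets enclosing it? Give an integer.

The word sits inside P, which is inside PP, inside NP, inside PP, inside NP, inside PP, inside VP, inside S — 8 brackets in all.

8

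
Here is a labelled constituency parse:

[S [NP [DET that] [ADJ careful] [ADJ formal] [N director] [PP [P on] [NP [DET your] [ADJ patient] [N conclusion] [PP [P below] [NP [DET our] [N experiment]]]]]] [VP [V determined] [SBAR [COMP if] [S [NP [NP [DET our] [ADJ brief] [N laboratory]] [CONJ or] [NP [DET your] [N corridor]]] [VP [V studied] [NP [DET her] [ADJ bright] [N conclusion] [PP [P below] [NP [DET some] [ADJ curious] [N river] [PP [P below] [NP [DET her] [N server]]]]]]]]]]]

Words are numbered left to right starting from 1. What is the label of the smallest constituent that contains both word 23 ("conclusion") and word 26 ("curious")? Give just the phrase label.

Word 23 lies under S → VP → SBAR → S → VP → NP → N; word 26 lies under S → VP → SBAR → S → VP → NP → PP → NP → ADJ. The lowest shared node is the NP.

NP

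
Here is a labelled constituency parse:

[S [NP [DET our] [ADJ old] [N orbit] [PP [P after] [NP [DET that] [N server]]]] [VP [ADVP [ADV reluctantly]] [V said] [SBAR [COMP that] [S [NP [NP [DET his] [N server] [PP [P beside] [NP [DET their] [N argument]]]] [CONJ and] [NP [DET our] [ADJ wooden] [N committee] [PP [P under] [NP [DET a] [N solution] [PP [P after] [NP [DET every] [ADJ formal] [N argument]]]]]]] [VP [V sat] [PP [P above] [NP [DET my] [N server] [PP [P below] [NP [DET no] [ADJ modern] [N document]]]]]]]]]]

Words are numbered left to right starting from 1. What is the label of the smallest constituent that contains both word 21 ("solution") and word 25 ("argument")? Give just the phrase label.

NP

The smallest bracket enclosing both words is [NP a solution after every formal argument], so the label is NP.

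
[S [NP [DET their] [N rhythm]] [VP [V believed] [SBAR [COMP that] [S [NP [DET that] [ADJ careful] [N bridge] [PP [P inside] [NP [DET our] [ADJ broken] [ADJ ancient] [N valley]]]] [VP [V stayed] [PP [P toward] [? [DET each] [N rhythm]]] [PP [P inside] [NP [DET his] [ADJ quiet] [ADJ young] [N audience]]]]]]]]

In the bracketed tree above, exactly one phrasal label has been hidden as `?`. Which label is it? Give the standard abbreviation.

NP

The `?` node immediately contains: DET 'each', N 'rhythm'. That is the internal structure of a noun phrase, so the label is NP.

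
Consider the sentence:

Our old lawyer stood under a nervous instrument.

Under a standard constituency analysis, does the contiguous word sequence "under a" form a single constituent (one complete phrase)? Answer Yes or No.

No

The smallest constituent containing the whole sequence is the prepositional phrase [PP under a nervous instrument], but the sequence is only part of it — it straddles the boundary between preposition "under" and noun phrase "a nervous instrument".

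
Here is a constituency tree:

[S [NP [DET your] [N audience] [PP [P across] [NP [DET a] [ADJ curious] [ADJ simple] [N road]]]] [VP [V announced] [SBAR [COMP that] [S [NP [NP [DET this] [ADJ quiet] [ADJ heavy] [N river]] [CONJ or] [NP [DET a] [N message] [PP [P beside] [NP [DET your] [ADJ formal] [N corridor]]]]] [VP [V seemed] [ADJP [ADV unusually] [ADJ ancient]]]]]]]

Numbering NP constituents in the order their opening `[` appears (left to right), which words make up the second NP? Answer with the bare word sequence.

a curious simple road

In left-to-right order the NP constituents are "your audience across a curious simple road"; "a curious simple road"; "this quiet heavy river or a message beside your formal corridor"; "this quiet heavy river"; "a message beside your formal corridor"; "your formal corridor". Number 2 is "a curious simple road".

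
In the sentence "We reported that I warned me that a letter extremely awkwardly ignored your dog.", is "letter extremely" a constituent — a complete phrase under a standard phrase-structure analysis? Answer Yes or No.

No

The sequence begins inside the noun phrase "a letter" and ends inside the verb phrase "extremely awkwardly ignored your dog"; it crosses a phrase boundary, so no single node in the tree spans exactly those words.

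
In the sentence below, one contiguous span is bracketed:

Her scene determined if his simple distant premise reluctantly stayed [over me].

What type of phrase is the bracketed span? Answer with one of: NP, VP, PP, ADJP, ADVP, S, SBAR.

"over" is the head of the bracketed span, so the span is a prepositional phrase: PP.

PP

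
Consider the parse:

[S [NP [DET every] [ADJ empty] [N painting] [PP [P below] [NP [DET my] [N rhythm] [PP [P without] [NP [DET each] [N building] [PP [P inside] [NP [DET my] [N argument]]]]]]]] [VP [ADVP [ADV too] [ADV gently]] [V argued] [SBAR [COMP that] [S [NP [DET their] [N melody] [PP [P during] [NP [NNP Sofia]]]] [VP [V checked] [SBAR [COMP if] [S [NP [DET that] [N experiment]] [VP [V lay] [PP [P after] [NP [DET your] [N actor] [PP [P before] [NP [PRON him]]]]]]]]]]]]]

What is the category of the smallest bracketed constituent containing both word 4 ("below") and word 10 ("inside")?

PP

The smallest bracket enclosing both words is [PP below my rhythm without each building inside my argument], so the label is PP.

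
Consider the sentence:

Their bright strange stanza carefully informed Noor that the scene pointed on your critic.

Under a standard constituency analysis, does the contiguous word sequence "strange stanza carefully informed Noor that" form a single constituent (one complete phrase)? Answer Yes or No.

No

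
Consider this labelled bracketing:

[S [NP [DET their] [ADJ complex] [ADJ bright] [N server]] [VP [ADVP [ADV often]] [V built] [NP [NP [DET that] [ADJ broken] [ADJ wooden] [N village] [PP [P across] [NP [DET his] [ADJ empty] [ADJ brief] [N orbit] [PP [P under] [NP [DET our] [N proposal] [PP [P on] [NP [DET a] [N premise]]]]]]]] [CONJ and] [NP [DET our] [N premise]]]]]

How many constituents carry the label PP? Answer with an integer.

3

Listing each PP by its span: [PP across his empty brief orbit under our proposal on a premise]; [PP under our proposal on a premise]; [PP on a premise] — that makes 3.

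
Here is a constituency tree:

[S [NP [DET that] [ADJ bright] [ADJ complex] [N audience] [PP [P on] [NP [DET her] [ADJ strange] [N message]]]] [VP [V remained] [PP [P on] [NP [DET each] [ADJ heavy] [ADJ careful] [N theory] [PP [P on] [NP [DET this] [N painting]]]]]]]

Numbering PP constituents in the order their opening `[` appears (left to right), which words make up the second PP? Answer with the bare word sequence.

on each heavy careful theory on this painting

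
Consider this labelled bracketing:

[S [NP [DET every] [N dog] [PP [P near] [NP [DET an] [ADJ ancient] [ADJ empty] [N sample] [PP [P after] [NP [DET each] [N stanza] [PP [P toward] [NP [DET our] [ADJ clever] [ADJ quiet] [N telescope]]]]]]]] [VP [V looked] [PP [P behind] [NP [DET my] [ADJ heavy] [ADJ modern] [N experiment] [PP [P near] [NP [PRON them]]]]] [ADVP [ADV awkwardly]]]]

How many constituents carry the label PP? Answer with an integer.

Listing each PP by its span: [PP near an ancient empty sample after each stanza toward our clever quiet telescope]; [PP after each stanza toward our clever quiet telescope]; [PP toward our clever quiet telescope]; [PP behind my heavy modern experiment near them]; [PP near them] — that makes 5.

5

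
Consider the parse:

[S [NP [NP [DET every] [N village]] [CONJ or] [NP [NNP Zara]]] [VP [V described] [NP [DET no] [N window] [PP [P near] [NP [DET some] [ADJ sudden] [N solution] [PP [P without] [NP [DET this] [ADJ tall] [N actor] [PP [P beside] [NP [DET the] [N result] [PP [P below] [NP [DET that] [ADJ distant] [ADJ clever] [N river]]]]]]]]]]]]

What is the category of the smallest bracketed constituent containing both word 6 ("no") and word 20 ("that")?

NP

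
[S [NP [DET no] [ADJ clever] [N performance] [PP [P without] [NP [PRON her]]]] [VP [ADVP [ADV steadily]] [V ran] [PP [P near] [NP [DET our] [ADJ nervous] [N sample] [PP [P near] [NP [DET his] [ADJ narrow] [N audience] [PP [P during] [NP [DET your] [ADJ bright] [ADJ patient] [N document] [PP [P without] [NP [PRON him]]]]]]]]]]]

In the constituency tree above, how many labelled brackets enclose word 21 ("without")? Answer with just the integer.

The word sits inside P, which is inside PP, inside NP, inside PP, inside NP, inside PP, inside NP, inside PP, inside VP, inside S — 10 brackets in all.

10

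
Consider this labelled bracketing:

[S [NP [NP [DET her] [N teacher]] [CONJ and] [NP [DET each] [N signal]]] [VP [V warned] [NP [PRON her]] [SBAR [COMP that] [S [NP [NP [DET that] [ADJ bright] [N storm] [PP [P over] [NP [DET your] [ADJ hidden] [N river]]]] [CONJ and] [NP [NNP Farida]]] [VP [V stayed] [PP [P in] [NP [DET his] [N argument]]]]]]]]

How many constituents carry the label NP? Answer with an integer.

The NP constituents are: [NP her teacher and each signal]; [NP her teacher]; [NP each signal]; [NP her]; [NP that bright storm over your hidden river and Farida]; [NP that bright storm over your hidden river] …. Total: 9.

9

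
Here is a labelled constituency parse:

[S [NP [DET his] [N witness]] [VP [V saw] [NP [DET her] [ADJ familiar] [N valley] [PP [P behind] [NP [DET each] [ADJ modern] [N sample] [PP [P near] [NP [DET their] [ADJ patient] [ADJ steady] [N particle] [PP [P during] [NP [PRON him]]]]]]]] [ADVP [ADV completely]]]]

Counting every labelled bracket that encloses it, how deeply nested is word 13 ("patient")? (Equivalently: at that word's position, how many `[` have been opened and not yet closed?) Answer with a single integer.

8

The word sits inside ADJ, which is inside NP, inside PP, inside NP, inside PP, inside NP, inside VP, inside S — 8 brackets in all.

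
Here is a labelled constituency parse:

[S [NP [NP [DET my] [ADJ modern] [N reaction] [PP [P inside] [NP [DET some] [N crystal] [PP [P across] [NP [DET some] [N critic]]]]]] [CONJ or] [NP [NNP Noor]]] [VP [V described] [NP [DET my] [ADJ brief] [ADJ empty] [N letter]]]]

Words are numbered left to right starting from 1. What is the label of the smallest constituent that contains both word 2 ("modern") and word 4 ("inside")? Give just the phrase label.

The smallest bracket enclosing both words is [NP my modern reaction inside some crystal across some critic], so the label is NP.

NP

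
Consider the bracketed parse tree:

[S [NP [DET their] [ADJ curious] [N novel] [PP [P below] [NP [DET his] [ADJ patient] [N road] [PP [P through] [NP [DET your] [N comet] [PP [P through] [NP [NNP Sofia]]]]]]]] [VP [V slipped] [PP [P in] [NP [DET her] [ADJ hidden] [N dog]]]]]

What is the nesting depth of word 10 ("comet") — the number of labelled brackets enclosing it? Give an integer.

7

The word sits inside N, which is inside NP, inside PP, inside NP, inside PP, inside NP, inside S — 7 brackets in all.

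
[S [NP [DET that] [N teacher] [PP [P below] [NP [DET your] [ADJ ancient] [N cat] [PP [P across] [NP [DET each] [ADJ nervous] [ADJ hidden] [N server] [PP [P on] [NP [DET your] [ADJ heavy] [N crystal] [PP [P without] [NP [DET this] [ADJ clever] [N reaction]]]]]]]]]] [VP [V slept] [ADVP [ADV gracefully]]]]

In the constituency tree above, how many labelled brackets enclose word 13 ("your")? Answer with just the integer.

9

Counting open brackets not yet closed at "your": [S [NP [PP [NP [PP [NP [PP [NP [DET = 9.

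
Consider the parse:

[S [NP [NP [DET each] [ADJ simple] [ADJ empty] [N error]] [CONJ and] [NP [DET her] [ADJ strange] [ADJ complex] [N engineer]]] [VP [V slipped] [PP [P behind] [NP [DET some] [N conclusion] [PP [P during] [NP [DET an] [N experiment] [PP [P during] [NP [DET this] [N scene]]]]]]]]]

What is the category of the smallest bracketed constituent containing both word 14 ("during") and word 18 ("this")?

PP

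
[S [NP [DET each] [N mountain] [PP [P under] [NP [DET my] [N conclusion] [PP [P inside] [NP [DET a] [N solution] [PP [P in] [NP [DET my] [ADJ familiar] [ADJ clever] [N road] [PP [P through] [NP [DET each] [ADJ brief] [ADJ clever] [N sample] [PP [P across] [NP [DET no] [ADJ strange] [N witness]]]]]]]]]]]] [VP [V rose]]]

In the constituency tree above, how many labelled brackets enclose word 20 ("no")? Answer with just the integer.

13

Counting open brackets not yet closed at "no": [S [NP [PP [NP [PP [NP [PP [NP [PP [NP [PP [NP [DET = 13.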